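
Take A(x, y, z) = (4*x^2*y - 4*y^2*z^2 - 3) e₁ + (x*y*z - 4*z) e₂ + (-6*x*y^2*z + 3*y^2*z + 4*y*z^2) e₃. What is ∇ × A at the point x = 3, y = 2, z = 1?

(∇×A)₁ = ∂A₃/∂y − ∂A₂/∂z = -12*x*y*z - x*y + 6*y*z + 4*z^2 + 4
(∇×A)₂ = ∂A₁/∂z − ∂A₃/∂x = -2*y^2*z
(∇×A)₃ = ∂A₂/∂x − ∂A₁/∂y = -4*x^2 + 8*y*z^2 + y*z
∇×A = (-12*x*y*z - x*y + 6*y*z + 4*z^2 + 4, -2*y^2*z, -4*x^2 + 8*y*z^2 + y*z)
At (3, 2, 1): (-58, -8, -18).

(-58, -8, -18)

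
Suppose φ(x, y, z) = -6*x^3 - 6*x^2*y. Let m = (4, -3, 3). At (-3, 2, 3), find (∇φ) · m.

-198

∂φ/∂x = -18*x^2 - 12*x*y
∂φ/∂y = -6*x^2
∂φ/∂z = 0
∇φ at (-3, 2, 3) = (-90, -54, 0)
∇φ · m = (-90)(4) + (-54)(-3) + (0)(3) = -198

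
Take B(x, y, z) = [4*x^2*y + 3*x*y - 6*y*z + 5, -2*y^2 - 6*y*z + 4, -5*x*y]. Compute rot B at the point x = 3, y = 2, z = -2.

(-3, -2, -57)

(∇×B)₁ = ∂B₃/∂y − ∂B₂/∂z = -5*x + 6*y
(∇×B)₂ = ∂B₁/∂z − ∂B₃/∂x = -y
(∇×B)₃ = ∂B₂/∂x − ∂B₁/∂y = -4*x^2 - 3*x + 6*z
∇×B = (-5*x + 6*y, -y, -4*x^2 - 3*x + 6*z)
At (3, 2, -2): (-3, -2, -57).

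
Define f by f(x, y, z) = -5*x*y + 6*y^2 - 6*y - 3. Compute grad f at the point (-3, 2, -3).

∂f/∂x = -5*y
∂f/∂y = -5*x + 12*y - 6
∂f/∂z = 0
∇f = (-5*y, -5*x + 12*y - 6, 0)
At (-3, 2, -3): (-10, 33, 0).

(-10, 33, 0)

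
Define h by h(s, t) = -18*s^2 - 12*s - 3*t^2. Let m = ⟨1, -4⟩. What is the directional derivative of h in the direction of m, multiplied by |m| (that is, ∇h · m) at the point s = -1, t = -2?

-24

∂h/∂s = -36*s - 12
∂h/∂t = -6*t
∇h at (-1, -2) = (24, 12)
∇h · m = (24)(1) + (12)(-4) = -24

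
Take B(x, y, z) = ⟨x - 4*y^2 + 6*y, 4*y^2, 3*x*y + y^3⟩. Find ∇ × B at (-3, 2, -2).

(∇×B)₁ = ∂B₃/∂y − ∂B₂/∂z = 3*x + 3*y^2
(∇×B)₂ = ∂B₁/∂z − ∂B₃/∂x = -3*y
(∇×B)₃ = ∂B₂/∂x − ∂B₁/∂y = 8*y - 6
∇×B = (3*x + 3*y^2, -3*y, 8*y - 6)
At (-3, 2, -2): (3, -6, 10).

(3, -6, 10)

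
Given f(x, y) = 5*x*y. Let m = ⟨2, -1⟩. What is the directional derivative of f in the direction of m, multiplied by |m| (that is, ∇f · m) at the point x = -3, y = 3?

∂f/∂x = 5*y
∂f/∂y = 5*x
∇f at (-3, 3) = (15, -15)
∇f · m = (15)(2) + (-15)(-1) = 45

45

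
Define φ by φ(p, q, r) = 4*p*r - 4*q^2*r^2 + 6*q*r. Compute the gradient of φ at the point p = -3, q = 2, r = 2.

∂φ/∂p = 4*r
∂φ/∂q = -8*q*r^2 + 6*r
∂φ/∂r = 4*p - 8*q^2*r + 6*q
∇φ = (4*r, -8*q*r^2 + 6*r, 4*p - 8*q^2*r + 6*q)
At (-3, 2, 2): (8, -52, -64).

(8, -52, -64)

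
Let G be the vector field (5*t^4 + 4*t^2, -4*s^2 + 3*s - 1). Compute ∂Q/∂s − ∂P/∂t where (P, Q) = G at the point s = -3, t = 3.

-537

∂G₂/∂s = -8*s + 3
∂G₁/∂t = 20*t^3 + 8*t
Scalar curl = -8*s - 20*t^3 - 8*t + 3
At (-3, 3): -537.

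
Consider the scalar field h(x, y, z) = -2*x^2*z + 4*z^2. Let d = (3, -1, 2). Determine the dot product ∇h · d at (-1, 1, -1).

-32

∂h/∂x = -4*x*z
∂h/∂y = 0
∂h/∂z = -2*x^2 + 8*z
∇h at (-1, 1, -1) = (-4, 0, -10)
∇h · d = (-4)(3) + (0)(-1) + (-10)(2) = -32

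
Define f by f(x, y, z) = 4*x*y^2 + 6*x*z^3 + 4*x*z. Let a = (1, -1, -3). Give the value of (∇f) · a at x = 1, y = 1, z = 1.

∂f/∂x = 4*y^2 + 6*z^3 + 4*z
∂f/∂y = 8*x*y
∂f/∂z = 18*x*z^2 + 4*x
∇f at (1, 1, 1) = (14, 8, 22)
∇f · a = (14)(1) + (8)(-1) + (22)(-3) = -60

-60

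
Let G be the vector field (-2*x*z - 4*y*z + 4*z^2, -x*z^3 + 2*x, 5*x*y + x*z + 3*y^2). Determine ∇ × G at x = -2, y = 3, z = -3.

(-46, -44, 17)

(∇×G)₁ = ∂G₃/∂y − ∂G₂/∂z = 3*x*z^2 + 5*x + 6*y
(∇×G)₂ = ∂G₁/∂z − ∂G₃/∂x = -2*x - 9*y + 7*z
(∇×G)₃ = ∂G₂/∂x − ∂G₁/∂y = -z^3 + 4*z + 2
∇×G = (3*x*z^2 + 5*x + 6*y, -2*x - 9*y + 7*z, -z^3 + 4*z + 2)
At (-2, 3, -3): (-46, -44, 17).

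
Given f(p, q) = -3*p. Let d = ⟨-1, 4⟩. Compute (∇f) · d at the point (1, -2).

3

∂f/∂p = -3
∂f/∂q = 0
∇f at (1, -2) = (-3, 0)
∇f · d = (-3)(-1) + (0)(4) = 3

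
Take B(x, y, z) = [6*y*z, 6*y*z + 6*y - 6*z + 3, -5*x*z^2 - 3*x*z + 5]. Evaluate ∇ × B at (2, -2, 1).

(18, -4, -6)

(∇×B)₁ = ∂B₃/∂y − ∂B₂/∂z = -6*y + 6
(∇×B)₂ = ∂B₁/∂z − ∂B₃/∂x = 6*y + 5*z^2 + 3*z
(∇×B)₃ = ∂B₂/∂x − ∂B₁/∂y = -6*z
∇×B = (-6*y + 6, 6*y + 5*z^2 + 3*z, -6*z)
At (2, -2, 1): (18, -4, -6).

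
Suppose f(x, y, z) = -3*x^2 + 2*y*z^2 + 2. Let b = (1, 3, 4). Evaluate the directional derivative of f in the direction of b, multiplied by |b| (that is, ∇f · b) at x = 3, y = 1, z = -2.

∂f/∂x = -6*x
∂f/∂y = 2*z^2
∂f/∂z = 4*y*z
∇f at (3, 1, -2) = (-18, 8, -8)
∇f · b = (-18)(1) + (8)(3) + (-8)(4) = -26

-26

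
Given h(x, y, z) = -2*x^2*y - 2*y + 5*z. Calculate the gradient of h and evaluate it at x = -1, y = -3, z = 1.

(-12, -4, 5)

∂h/∂x = -4*x*y
∂h/∂y = -2*x^2 - 2
∂h/∂z = 5
∇h = (-4*x*y, -2*x^2 - 2, 5)
At (-1, -3, 1): (-12, -4, 5).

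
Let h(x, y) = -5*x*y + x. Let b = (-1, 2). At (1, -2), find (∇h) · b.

∂h/∂x = -5*y + 1
∂h/∂y = -5*x
∇h at (1, -2) = (11, -5)
∇h · b = (11)(-1) + (-5)(2) = -21

-21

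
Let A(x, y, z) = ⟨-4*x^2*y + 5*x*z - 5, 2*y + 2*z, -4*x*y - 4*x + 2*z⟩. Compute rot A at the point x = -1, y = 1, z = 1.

(∇×A)₁ = ∂A₃/∂y − ∂A₂/∂z = -4*x - 2
(∇×A)₂ = ∂A₁/∂z − ∂A₃/∂x = 5*x + 4*y + 4
(∇×A)₃ = ∂A₂/∂x − ∂A₁/∂y = 4*x^2
∇×A = (-4*x - 2, 5*x + 4*y + 4, 4*x^2)
At (-1, 1, 1): (2, 3, 4).

(2, 3, 4)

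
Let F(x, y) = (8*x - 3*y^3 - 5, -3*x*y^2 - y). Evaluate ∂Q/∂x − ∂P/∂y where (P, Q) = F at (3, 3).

∂F₂/∂x = -3*y^2
∂F₁/∂y = -9*y^2
Scalar curl = 6*y^2
At (3, 3): 54.

54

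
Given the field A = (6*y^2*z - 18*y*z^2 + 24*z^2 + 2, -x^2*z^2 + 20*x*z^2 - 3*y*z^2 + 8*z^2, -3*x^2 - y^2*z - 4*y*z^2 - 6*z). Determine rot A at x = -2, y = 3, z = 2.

(∇×A)₁ = ∂A₃/∂y − ∂A₂/∂z = 2*x^2*z - 40*x*z + 4*y*z - 4*z^2 - 16*z
(∇×A)₂ = ∂A₁/∂z − ∂A₃/∂x = 6*x + 6*y^2 - 36*y*z + 48*z
(∇×A)₃ = ∂A₂/∂x − ∂A₁/∂y = -2*x*z^2 - 12*y*z + 38*z^2
∇×A = (2*x^2*z - 40*x*z + 4*y*z - 4*z^2 - 16*z, 6*x + 6*y^2 - 36*y*z + 48*z, -2*x*z^2 - 12*y*z + 38*z^2)
At (-2, 3, 2): (152, -78, 96).

(152, -78, 96)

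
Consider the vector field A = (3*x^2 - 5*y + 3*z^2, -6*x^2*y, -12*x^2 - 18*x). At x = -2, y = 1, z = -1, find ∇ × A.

(0, -36, 29)

(∇×A)₁ = ∂A₃/∂y − ∂A₂/∂z = 0
(∇×A)₂ = ∂A₁/∂z − ∂A₃/∂x = 24*x + 6*z + 18
(∇×A)₃ = ∂A₂/∂x − ∂A₁/∂y = -12*x*y + 5
∇×A = (0, 24*x + 6*z + 18, -12*x*y + 5)
At (-2, 1, -1): (0, -36, 29).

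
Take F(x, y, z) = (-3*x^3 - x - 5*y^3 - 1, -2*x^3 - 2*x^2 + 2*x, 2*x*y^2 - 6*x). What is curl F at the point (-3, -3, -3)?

(∇×F)₁ = ∂F₃/∂y − ∂F₂/∂z = 4*x*y
(∇×F)₂ = ∂F₁/∂z − ∂F₃/∂x = -2*y^2 + 6
(∇×F)₃ = ∂F₂/∂x − ∂F₁/∂y = -6*x^2 - 4*x + 15*y^2 + 2
∇×F = (4*x*y, -2*y^2 + 6, -6*x^2 - 4*x + 15*y^2 + 2)
At (-3, -3, -3): (36, -12, 95).

(36, -12, 95)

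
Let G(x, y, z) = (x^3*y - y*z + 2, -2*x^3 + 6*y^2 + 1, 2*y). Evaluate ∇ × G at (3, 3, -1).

(2, -3, -82)

(∇×G)₁ = ∂G₃/∂y − ∂G₂/∂z = 2
(∇×G)₂ = ∂G₁/∂z − ∂G₃/∂x = -y
(∇×G)₃ = ∂G₂/∂x − ∂G₁/∂y = -x^3 - 6*x^2 + z
∇×G = (2, -y, -x^3 - 6*x^2 + z)
At (3, 3, -1): (2, -3, -82).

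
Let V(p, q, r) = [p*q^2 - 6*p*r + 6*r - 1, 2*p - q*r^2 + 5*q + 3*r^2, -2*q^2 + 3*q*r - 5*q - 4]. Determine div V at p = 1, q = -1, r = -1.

8

∂V₁/∂p = q^2 - 6*r
∂V₂/∂q = -r^2 + 5
∂V₃/∂r = 3*q
∇·V = q^2 + 3*q - r^2 - 6*r + 5
At (1, -1, -1): 8.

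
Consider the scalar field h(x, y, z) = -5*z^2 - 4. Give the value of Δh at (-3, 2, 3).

-10

∂²h/∂x² = 0
∂²h/∂y² = 0
∂²h/∂z² = -10
∇²h = -10
At (-3, 2, 3): -10.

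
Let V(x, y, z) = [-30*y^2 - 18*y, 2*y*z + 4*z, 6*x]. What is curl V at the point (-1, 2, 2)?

(∇×V)₁ = ∂V₃/∂y − ∂V₂/∂z = -2*y - 4
(∇×V)₂ = ∂V₁/∂z − ∂V₃/∂x = -6
(∇×V)₃ = ∂V₂/∂x − ∂V₁/∂y = 60*y + 18
∇×V = (-2*y - 4, -6, 60*y + 18)
At (-1, 2, 2): (-8, -6, 138).

(-8, -6, 138)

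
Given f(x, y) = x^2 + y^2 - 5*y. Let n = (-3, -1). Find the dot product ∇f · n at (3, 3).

∂f/∂x = 2*x
∂f/∂y = 2*y - 5
∇f at (3, 3) = (6, 1)
∇f · n = (6)(-3) + (1)(-1) = -19

-19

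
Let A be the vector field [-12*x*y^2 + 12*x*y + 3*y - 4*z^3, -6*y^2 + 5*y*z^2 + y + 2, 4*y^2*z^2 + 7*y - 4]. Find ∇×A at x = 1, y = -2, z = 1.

(∇×A)₁ = ∂A₃/∂y − ∂A₂/∂z = 8*y*z^2 - 10*y*z + 7
(∇×A)₂ = ∂A₁/∂z − ∂A₃/∂x = -12*z^2
(∇×A)₃ = ∂A₂/∂x − ∂A₁/∂y = 24*x*y - 12*x - 3
∇×A = (8*y*z^2 - 10*y*z + 7, -12*z^2, 24*x*y - 12*x - 3)
At (1, -2, 1): (11, -12, -63).

(11, -12, -63)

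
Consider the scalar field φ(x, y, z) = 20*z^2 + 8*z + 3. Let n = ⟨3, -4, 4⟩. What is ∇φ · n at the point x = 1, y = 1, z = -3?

-448

∂φ/∂x = 0
∂φ/∂y = 0
∂φ/∂z = 40*z + 8
∇φ at (1, 1, -3) = (0, 0, -112)
∇φ · n = (0)(3) + (0)(-4) + (-112)(4) = -448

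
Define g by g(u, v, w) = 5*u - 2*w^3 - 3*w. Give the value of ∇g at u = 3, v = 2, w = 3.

∂g/∂u = 5
∂g/∂v = 0
∂g/∂w = -6*w^2 - 3
∇g = (5, 0, -6*w^2 - 3)
At (3, 2, 3): (5, 0, -57).

(5, 0, -57)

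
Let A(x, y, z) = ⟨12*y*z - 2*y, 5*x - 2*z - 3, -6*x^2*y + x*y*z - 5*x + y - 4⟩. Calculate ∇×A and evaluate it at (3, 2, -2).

(-57, 105, 31)

(∇×A)₁ = ∂A₃/∂y − ∂A₂/∂z = -6*x^2 + x*z + 3
(∇×A)₂ = ∂A₁/∂z − ∂A₃/∂x = 12*x*y - y*z + 12*y + 5
(∇×A)₃ = ∂A₂/∂x − ∂A₁/∂y = -12*z + 7
∇×A = (-6*x^2 + x*z + 3, 12*x*y - y*z + 12*y + 5, -12*z + 7)
At (3, 2, -2): (-57, 105, 31).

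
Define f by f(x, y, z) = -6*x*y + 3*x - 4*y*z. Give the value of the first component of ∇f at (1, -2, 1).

15

(∇f)_1 = ∂f/∂x = -6*y + 3
At (1, -2, 1): 15.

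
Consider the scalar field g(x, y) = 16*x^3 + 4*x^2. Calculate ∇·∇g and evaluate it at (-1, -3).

∂²g/∂x² = 8*(12*x + 1)
∂²g/∂y² = 0
∇²g = 96*x + 8
At (-1, -3): -88.

-88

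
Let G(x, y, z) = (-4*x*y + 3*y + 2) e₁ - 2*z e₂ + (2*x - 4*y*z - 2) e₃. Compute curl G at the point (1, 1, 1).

(∇×G)₁ = ∂G₃/∂y − ∂G₂/∂z = -4*z + 2
(∇×G)₂ = ∂G₁/∂z − ∂G₃/∂x = -2
(∇×G)₃ = ∂G₂/∂x − ∂G₁/∂y = 4*x - 3
∇×G = (-4*z + 2, -2, 4*x - 3)
At (1, 1, 1): (-2, -2, 1).

(-2, -2, 1)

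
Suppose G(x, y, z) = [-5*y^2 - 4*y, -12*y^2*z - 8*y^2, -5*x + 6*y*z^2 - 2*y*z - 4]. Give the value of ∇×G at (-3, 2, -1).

(56, 5, 24)

(∇×G)₁ = ∂G₃/∂y − ∂G₂/∂z = 12*y^2 + 6*z^2 - 2*z
(∇×G)₂ = ∂G₁/∂z − ∂G₃/∂x = 5
(∇×G)₃ = ∂G₂/∂x − ∂G₁/∂y = 10*y + 4
∇×G = (12*y^2 + 6*z^2 - 2*z, 5, 10*y + 4)
At (-3, 2, -1): (56, 5, 24).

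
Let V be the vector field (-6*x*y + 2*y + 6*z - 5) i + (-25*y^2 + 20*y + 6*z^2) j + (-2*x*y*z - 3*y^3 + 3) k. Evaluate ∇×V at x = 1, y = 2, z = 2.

(-64, 14, 4)

(∇×V)₁ = ∂V₃/∂y − ∂V₂/∂z = -2*x*z - 9*y^2 - 12*z
(∇×V)₂ = ∂V₁/∂z − ∂V₃/∂x = 2*y*z + 6
(∇×V)₃ = ∂V₂/∂x − ∂V₁/∂y = 6*x - 2
∇×V = (-2*x*z - 9*y^2 - 12*z, 2*y*z + 6, 6*x - 2)
At (1, 2, 2): (-64, 14, 4).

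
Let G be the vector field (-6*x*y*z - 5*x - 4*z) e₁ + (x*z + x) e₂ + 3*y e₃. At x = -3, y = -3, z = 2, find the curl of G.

(6, -58, -33)

(∇×G)₁ = ∂G₃/∂y − ∂G₂/∂z = -x + 3
(∇×G)₂ = ∂G₁/∂z − ∂G₃/∂x = -6*x*y - 4
(∇×G)₃ = ∂G₂/∂x − ∂G₁/∂y = 6*x*z + z + 1
∇×G = (-x + 3, -6*x*y - 4, 6*x*z + z + 1)
At (-3, -3, 2): (6, -58, -33).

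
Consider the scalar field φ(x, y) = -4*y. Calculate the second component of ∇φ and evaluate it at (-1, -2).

-4

(∇φ)_2 = ∂φ/∂y = -4
At (-1, -2): -4.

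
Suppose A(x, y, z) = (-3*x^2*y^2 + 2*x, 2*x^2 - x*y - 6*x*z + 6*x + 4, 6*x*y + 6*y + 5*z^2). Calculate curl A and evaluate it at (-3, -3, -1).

(-30, 18, -159)

(∇×A)₁ = ∂A₃/∂y − ∂A₂/∂z = 12*x + 6
(∇×A)₂ = ∂A₁/∂z − ∂A₃/∂x = -6*y
(∇×A)₃ = ∂A₂/∂x − ∂A₁/∂y = 6*x^2*y + 4*x - y - 6*z + 6
∇×A = (12*x + 6, -6*y, 6*x^2*y + 4*x - y - 6*z + 6)
At (-3, -3, -1): (-30, 18, -159).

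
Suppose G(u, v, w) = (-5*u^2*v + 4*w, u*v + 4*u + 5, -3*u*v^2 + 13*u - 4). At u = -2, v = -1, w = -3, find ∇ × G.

(-12, -6, 23)

(∇×G)₁ = ∂G₃/∂v − ∂G₂/∂w = -6*u*v
(∇×G)₂ = ∂G₁/∂w − ∂G₃/∂u = 3*v^2 - 9
(∇×G)₃ = ∂G₂/∂u − ∂G₁/∂v = 5*u^2 + v + 4
∇×G = (-6*u*v, 3*v^2 - 9, 5*u^2 + v + 4)
At (-2, -1, -3): (-12, -6, 23).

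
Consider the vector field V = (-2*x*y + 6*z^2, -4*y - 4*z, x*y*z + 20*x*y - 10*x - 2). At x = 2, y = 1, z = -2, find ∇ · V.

∂V₁/∂x = -2*y
∂V₂/∂y = -4
∂V₃/∂z = x*y
∇·V = x*y - 2*y - 4
At (2, 1, -2): -4.

-4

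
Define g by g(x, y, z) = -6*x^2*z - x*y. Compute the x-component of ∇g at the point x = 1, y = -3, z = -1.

(∇g)_1 = ∂g/∂x = -12*x*z - y
At (1, -3, -1): 15.

15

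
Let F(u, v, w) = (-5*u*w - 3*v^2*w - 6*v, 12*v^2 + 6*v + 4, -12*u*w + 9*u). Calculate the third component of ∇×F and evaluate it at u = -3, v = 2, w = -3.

-30

(∇×F)_3 = ∂F₂/∂u − ∂F₁/∂v
= 0 − (-6*v*w - 6)
= 6*v*w + 6
At (-3, 2, -3): -30.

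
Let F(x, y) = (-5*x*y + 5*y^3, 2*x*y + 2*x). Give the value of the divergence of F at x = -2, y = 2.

∂F₁/∂x = -5*y
∂F₂/∂y = 2*x
∇·F = 2*x - 5*y
At (-2, 2): -14.

-14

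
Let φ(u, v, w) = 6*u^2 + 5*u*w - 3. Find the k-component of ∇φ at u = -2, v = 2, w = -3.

-10

(∇φ)_3 = ∂φ/∂w = 5*u
At (-2, 2, -3): -10.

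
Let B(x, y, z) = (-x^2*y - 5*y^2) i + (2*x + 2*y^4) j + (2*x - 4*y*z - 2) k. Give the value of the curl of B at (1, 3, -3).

(∇×B)₁ = ∂B₃/∂y − ∂B₂/∂z = -4*z
(∇×B)₂ = ∂B₁/∂z − ∂B₃/∂x = -2
(∇×B)₃ = ∂B₂/∂x − ∂B₁/∂y = x^2 + 10*y + 2
∇×B = (-4*z, -2, x^2 + 10*y + 2)
At (1, 3, -3): (12, -2, 33).

(12, -2, 33)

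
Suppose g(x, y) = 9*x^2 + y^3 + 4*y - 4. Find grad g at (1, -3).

(18, 31)

∂g/∂x = 18*x
∂g/∂y = 3*y^2 + 4
∇g = (18*x, 3*y^2 + 4)
At (1, -3): (18, 31).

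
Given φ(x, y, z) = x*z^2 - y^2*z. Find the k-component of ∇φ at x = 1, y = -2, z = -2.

-8

(∇φ)_3 = ∂φ/∂z = 2*x*z - y^2
At (1, -2, -2): -8.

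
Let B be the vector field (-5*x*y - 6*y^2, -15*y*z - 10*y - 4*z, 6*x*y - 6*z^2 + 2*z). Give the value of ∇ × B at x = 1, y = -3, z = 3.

(-35, 18, -31)

(∇×B)₁ = ∂B₃/∂y − ∂B₂/∂z = 6*x + 15*y + 4
(∇×B)₂ = ∂B₁/∂z − ∂B₃/∂x = -6*y
(∇×B)₃ = ∂B₂/∂x − ∂B₁/∂y = 5*x + 12*y
∇×B = (6*x + 15*y + 4, -6*y, 5*x + 12*y)
At (1, -3, 3): (-35, 18, -31).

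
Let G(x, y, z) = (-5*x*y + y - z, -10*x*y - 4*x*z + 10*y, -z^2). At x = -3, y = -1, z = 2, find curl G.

(-12, -1, -14)

(∇×G)₁ = ∂G₃/∂y − ∂G₂/∂z = 4*x
(∇×G)₂ = ∂G₁/∂z − ∂G₃/∂x = -1
(∇×G)₃ = ∂G₂/∂x − ∂G₁/∂y = 5*x - 10*y - 4*z - 1
∇×G = (4*x, -1, 5*x - 10*y - 4*z - 1)
At (-3, -1, 2): (-12, -1, -14).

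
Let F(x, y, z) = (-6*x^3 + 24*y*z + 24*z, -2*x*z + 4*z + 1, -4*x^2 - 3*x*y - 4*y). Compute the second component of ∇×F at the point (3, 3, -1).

129

(∇×F)_2 = ∂F₁/∂z − ∂F₃/∂x
= 24*y + 24 − (-8*x - 3*y)
= 8*x + 27*y + 24
At (3, 3, -1): 129.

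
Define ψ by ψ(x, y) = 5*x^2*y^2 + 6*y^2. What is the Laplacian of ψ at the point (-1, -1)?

32

∂²ψ/∂x² = 10*y^2
∂²ψ/∂y² = 2*(5*x^2 + 6)
∇²ψ = 10*x^2 + 10*y^2 + 12
At (-1, -1): 32.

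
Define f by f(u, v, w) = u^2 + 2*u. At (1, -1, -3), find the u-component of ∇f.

(∇f)_1 = ∂f/∂u = 2*u + 2
At (1, -1, -3): 4.

4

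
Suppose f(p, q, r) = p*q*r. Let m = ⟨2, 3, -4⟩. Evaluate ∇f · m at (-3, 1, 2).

∂f/∂p = q*r
∂f/∂q = p*r
∂f/∂r = p*q
∇f at (-3, 1, 2) = (2, -6, -3)
∇f · m = (2)(2) + (-6)(3) + (-3)(-4) = -2

-2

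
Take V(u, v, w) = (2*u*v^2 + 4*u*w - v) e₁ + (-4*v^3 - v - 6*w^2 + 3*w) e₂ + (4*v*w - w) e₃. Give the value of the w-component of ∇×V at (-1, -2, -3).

(∇×V)_3 = ∂V₂/∂u − ∂V₁/∂v
= 0 − (4*u*v - 1)
= -4*u*v + 1
At (-1, -2, -3): -7.

-7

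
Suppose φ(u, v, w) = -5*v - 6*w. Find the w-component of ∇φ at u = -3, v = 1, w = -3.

-6

(∇φ)_3 = ∂φ/∂w = -6
At (-3, 1, -3): -6.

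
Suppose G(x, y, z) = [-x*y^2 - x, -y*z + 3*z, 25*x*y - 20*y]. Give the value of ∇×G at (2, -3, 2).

(∇×G)₁ = ∂G₃/∂y − ∂G₂/∂z = 25*x + y - 23
(∇×G)₂ = ∂G₁/∂z − ∂G₃/∂x = -25*y
(∇×G)₃ = ∂G₂/∂x − ∂G₁/∂y = 2*x*y
∇×G = (25*x + y - 23, -25*y, 2*x*y)
At (2, -3, 2): (24, 75, -12).

(24, 75, -12)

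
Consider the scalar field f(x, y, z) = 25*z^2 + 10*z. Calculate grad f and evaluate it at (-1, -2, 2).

(0, 0, 110)

∂f/∂x = 0
∂f/∂y = 0
∂f/∂z = 50*z + 10
∇f = (0, 0, 50*z + 10)
At (-1, -2, 2): (0, 0, 110).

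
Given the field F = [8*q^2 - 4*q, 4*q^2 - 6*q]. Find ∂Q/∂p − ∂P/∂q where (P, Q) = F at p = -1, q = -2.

∂F₂/∂p = 0
∂F₁/∂q = 16*q - 4
Scalar curl = -16*q + 4
At (-1, -2): 36.

36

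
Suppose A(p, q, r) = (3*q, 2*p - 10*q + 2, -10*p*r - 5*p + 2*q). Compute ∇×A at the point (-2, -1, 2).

(2, 25, -1)

(∇×A)₁ = ∂A₃/∂q − ∂A₂/∂r = 2
(∇×A)₂ = ∂A₁/∂r − ∂A₃/∂p = 10*r + 5
(∇×A)₃ = ∂A₂/∂p − ∂A₁/∂q = -1
∇×A = (2, 10*r + 5, -1)
At (-2, -1, 2): (2, 25, -1).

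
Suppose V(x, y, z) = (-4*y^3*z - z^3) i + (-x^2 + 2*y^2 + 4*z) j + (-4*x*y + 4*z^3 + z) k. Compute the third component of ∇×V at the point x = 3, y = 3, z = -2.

-222

(∇×V)_3 = ∂V₂/∂x − ∂V₁/∂y
= -2*x − (-12*y^2*z)
= -2*x + 12*y^2*z
At (3, 3, -2): -222.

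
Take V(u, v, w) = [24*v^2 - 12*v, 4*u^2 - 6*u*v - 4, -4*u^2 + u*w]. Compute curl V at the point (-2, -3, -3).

(0, -13, 158)

(∇×V)₁ = ∂V₃/∂v − ∂V₂/∂w = 0
(∇×V)₂ = ∂V₁/∂w − ∂V₃/∂u = 8*u - w
(∇×V)₃ = ∂V₂/∂u − ∂V₁/∂v = 8*u - 54*v + 12
∇×V = (0, 8*u - w, 8*u - 54*v + 12)
At (-2, -3, -3): (0, -13, 158).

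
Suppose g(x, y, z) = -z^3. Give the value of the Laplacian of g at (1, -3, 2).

-12

∂²g/∂x² = 0
∂²g/∂y² = 0
∂²g/∂z² = -6*z
∇²g = -6*z
At (1, -3, 2): -12.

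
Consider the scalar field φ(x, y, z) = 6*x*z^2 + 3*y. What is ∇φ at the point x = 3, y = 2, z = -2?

∂φ/∂x = 6*z^2
∂φ/∂y = 3
∂φ/∂z = 12*x*z
∇φ = (6*z^2, 3, 12*x*z)
At (3, 2, -2): (24, 3, -72).

(24, 3, -72)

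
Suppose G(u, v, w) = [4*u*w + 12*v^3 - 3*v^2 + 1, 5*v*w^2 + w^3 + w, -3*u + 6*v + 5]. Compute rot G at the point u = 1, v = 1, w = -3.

(8, 7, -30)

(∇×G)₁ = ∂G₃/∂v − ∂G₂/∂w = -10*v*w - 3*w^2 + 5
(∇×G)₂ = ∂G₁/∂w − ∂G₃/∂u = 4*u + 3
(∇×G)₃ = ∂G₂/∂u − ∂G₁/∂v = -36*v^2 + 6*v
∇×G = (-10*v*w - 3*w^2 + 5, 4*u + 3, -36*v^2 + 6*v)
At (1, 1, -3): (8, 7, -30).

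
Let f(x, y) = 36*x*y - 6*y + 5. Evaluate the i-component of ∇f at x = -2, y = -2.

(∇f)_1 = ∂f/∂x = 36*y
At (-2, -2): -72.

-72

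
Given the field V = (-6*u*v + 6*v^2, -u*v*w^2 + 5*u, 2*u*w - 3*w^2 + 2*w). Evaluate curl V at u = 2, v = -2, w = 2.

(-16, -4, 49)

(∇×V)₁ = ∂V₃/∂v − ∂V₂/∂w = 2*u*v*w
(∇×V)₂ = ∂V₁/∂w − ∂V₃/∂u = -2*w
(∇×V)₃ = ∂V₂/∂u − ∂V₁/∂v = 6*u - v*w^2 - 12*v + 5
∇×V = (2*u*v*w, -2*w, 6*u - v*w^2 - 12*v + 5)
At (2, -2, 2): (-16, -4, 49).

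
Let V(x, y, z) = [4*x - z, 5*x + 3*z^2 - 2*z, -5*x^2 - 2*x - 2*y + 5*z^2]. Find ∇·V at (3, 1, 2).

24

∂V₁/∂x = 4
∂V₂/∂y = 0
∂V₃/∂z = 10*z
∇·V = 10*z + 4
At (3, 1, 2): 24.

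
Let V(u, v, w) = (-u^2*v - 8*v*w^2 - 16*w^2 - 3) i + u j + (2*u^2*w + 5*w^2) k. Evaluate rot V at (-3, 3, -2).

(∇×V)₁ = ∂V₃/∂v − ∂V₂/∂w = 0
(∇×V)₂ = ∂V₁/∂w − ∂V₃/∂u = -4*u*w - 16*v*w - 32*w
(∇×V)₃ = ∂V₂/∂u − ∂V₁/∂v = u^2 + 8*w^2 + 1
∇×V = (0, -4*u*w - 16*v*w - 32*w, u^2 + 8*w^2 + 1)
At (-3, 3, -2): (0, 136, 42).

(0, 136, 42)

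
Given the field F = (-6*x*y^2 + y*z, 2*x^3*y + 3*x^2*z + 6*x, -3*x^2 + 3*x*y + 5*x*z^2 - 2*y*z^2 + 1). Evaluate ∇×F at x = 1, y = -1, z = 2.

(∇×F)₁ = ∂F₃/∂y − ∂F₂/∂z = -3*x^2 + 3*x - 2*z^2
(∇×F)₂ = ∂F₁/∂z − ∂F₃/∂x = 6*x - 2*y - 5*z^2
(∇×F)₃ = ∂F₂/∂x − ∂F₁/∂y = 6*x^2*y + 12*x*y + 6*x*z - z + 6
∇×F = (-3*x^2 + 3*x - 2*z^2, 6*x - 2*y - 5*z^2, 6*x^2*y + 12*x*y + 6*x*z - z + 6)
At (1, -1, 2): (-8, -12, -2).

(-8, -12, -2)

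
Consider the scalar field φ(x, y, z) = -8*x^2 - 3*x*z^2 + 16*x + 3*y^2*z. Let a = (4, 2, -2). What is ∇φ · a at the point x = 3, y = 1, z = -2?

∂φ/∂x = -16*x - 3*z^2 + 16
∂φ/∂y = 6*y*z
∂φ/∂z = -6*x*z + 3*y^2
∇φ at (3, 1, -2) = (-44, -12, 39)
∇φ · a = (-44)(4) + (-12)(2) + (39)(-2) = -278

-278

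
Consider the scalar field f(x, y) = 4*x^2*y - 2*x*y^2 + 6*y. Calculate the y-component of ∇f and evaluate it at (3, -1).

54

(∇f)_2 = ∂f/∂y = 4*x^2 - 4*x*y + 6
At (3, -1): 54.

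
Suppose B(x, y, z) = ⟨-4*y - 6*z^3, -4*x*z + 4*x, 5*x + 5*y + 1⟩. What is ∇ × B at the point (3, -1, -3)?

(∇×B)₁ = ∂B₃/∂y − ∂B₂/∂z = 4*x + 5
(∇×B)₂ = ∂B₁/∂z − ∂B₃/∂x = -18*z^2 - 5
(∇×B)₃ = ∂B₂/∂x − ∂B₁/∂y = -4*z + 8
∇×B = (4*x + 5, -18*z^2 - 5, -4*z + 8)
At (3, -1, -3): (17, -167, 20).

(17, -167, 20)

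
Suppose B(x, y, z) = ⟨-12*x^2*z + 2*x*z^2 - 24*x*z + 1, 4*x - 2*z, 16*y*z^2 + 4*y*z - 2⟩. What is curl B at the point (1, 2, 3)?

(158, -24, 4)

(∇×B)₁ = ∂B₃/∂y − ∂B₂/∂z = 16*z^2 + 4*z + 2
(∇×B)₂ = ∂B₁/∂z − ∂B₃/∂x = -12*x^2 + 4*x*z - 24*x
(∇×B)₃ = ∂B₂/∂x − ∂B₁/∂y = 4
∇×B = (16*z^2 + 4*z + 2, -12*x^2 + 4*x*z - 24*x, 4)
At (1, 2, 3): (158, -24, 4).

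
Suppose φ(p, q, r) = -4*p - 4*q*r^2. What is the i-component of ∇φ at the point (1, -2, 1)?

(∇φ)_1 = ∂φ/∂p = -4
At (1, -2, 1): -4.

-4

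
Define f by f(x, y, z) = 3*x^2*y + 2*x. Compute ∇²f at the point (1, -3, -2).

-18

∂²f/∂x² = 6*y
∂²f/∂y² = 0
∂²f/∂z² = 0
∇²f = 6*y
At (1, -3, -2): -18.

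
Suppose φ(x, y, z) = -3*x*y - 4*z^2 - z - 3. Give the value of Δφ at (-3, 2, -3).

-8

∂²φ/∂x² = 0
∂²φ/∂y² = 0
∂²φ/∂z² = -8
∇²φ = -8
At (-3, 2, -3): -8.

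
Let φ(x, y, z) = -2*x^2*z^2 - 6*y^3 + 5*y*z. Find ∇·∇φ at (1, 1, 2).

-56

∂²φ/∂x² = -4*z^2
∂²φ/∂y² = -36*y
∂²φ/∂z² = -4*x^2
∇²φ = -4*x^2 - 36*y - 4*z^2
At (1, 1, 2): -56.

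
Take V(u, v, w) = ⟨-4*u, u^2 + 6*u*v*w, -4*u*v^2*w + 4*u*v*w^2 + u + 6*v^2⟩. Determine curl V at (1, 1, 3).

(∇×V)₁ = ∂V₃/∂v − ∂V₂/∂w = -8*u*v*w - 6*u*v + 4*u*w^2 + 12*v
(∇×V)₂ = ∂V₁/∂w − ∂V₃/∂u = 4*v^2*w - 4*v*w^2 - 1
(∇×V)₃ = ∂V₂/∂u − ∂V₁/∂v = 2*u + 6*v*w
∇×V = (-8*u*v*w - 6*u*v + 4*u*w^2 + 12*v, 4*v^2*w - 4*v*w^2 - 1, 2*u + 6*v*w)
At (1, 1, 3): (18, -25, 20).

(18, -25, 20)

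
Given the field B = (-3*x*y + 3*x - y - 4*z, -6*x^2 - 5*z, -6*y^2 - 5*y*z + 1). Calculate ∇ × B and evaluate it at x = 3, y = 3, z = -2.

(-21, -4, -26)

(∇×B)₁ = ∂B₃/∂y − ∂B₂/∂z = -12*y - 5*z + 5
(∇×B)₂ = ∂B₁/∂z − ∂B₃/∂x = -4
(∇×B)₃ = ∂B₂/∂x − ∂B₁/∂y = -9*x + 1
∇×B = (-12*y - 5*z + 5, -4, -9*x + 1)
At (3, 3, -2): (-21, -4, -26).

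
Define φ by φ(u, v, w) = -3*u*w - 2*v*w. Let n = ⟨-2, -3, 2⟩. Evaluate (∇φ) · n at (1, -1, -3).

∂φ/∂u = -3*w
∂φ/∂v = -2*w
∂φ/∂w = -3*u - 2*v
∇φ at (1, -1, -3) = (9, 6, -1)
∇φ · n = (9)(-2) + (6)(-3) + (-1)(2) = -38

-38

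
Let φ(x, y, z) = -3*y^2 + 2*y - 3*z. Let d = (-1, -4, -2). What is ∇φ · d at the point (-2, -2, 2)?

-50

∂φ/∂x = 0
∂φ/∂y = -6*y + 2
∂φ/∂z = -3
∇φ at (-2, -2, 2) = (0, 14, -3)
∇φ · d = (0)(-1) + (14)(-4) + (-3)(-2) = -50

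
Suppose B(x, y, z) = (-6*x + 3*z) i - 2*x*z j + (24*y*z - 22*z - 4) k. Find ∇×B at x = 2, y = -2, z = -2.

(∇×B)₁ = ∂B₃/∂y − ∂B₂/∂z = 2*x + 24*z
(∇×B)₂ = ∂B₁/∂z − ∂B₃/∂x = 3
(∇×B)₃ = ∂B₂/∂x − ∂B₁/∂y = -2*z
∇×B = (2*x + 24*z, 3, -2*z)
At (2, -2, -2): (-44, 3, 4).

(-44, 3, 4)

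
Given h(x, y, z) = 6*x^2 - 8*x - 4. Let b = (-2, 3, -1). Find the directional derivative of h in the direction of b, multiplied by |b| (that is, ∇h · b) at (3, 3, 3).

-56

∂h/∂x = 12*x - 8
∂h/∂y = 0
∂h/∂z = 0
∇h at (3, 3, 3) = (28, 0, 0)
∇h · b = (28)(-2) + (0)(3) + (0)(-1) = -56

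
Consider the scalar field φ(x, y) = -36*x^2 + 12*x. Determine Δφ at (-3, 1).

-72

∂²φ/∂x² = -72
∂²φ/∂y² = 0
∇²φ = -72
At (-3, 1): -72.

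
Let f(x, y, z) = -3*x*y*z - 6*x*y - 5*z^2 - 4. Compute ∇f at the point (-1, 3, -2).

(0, 0, 29)

∂f/∂x = -3*y*z - 6*y
∂f/∂y = -3*x*z - 6*x
∂f/∂z = -3*x*y - 10*z
∇f = (-3*y*z - 6*y, -3*x*z - 6*x, -3*x*y - 10*z)
At (-1, 3, -2): (0, 0, 29).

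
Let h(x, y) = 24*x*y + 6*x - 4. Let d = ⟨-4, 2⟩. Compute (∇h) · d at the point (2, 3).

∂h/∂x = 24*y + 6
∂h/∂y = 24*x
∇h at (2, 3) = (78, 48)
∇h · d = (78)(-4) + (48)(2) = -216

-216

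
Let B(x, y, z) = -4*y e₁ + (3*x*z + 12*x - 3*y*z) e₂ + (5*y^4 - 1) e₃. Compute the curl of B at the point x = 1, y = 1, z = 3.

(∇×B)₁ = ∂B₃/∂y − ∂B₂/∂z = -3*x + 20*y^3 + 3*y
(∇×B)₂ = ∂B₁/∂z − ∂B₃/∂x = 0
(∇×B)₃ = ∂B₂/∂x − ∂B₁/∂y = 3*z + 16
∇×B = (-3*x + 20*y^3 + 3*y, 0, 3*z + 16)
At (1, 1, 3): (20, 0, 25).

(20, 0, 25)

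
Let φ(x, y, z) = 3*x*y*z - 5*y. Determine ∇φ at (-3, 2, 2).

(12, -23, -18)

∂φ/∂x = 3*y*z
∂φ/∂y = 3*x*z - 5
∂φ/∂z = 3*x*y
∇φ = (3*y*z, 3*x*z - 5, 3*x*y)
At (-3, 2, 2): (12, -23, -18).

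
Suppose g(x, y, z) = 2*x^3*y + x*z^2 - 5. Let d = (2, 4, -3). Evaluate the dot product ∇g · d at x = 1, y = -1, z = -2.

16

∂g/∂x = 6*x^2*y + z^2
∂g/∂y = 2*x^3
∂g/∂z = 2*x*z
∇g at (1, -1, -2) = (-2, 2, -4)
∇g · d = (-2)(2) + (2)(4) + (-4)(-3) = 16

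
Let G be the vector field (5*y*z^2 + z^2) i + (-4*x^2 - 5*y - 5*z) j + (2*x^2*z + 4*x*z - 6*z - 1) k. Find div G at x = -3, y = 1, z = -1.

∂G₁/∂x = 0
∂G₂/∂y = -5
∂G₃/∂z = 2*x^2 + 4*x - 6
∇·G = 2*x^2 + 4*x - 11
At (-3, 1, -1): -5.

-5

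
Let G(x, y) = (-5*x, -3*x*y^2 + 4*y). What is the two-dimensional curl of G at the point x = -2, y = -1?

∂G₂/∂x = -3*y^2
∂G₁/∂y = 0
Scalar curl = -3*y^2
At (-2, -1): -3.

-3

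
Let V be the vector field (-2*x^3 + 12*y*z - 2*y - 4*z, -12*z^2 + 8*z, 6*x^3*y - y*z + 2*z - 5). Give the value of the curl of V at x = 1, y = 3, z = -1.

(∇×V)₁ = ∂V₃/∂y − ∂V₂/∂z = 6*x^3 + 23*z - 8
(∇×V)₂ = ∂V₁/∂z − ∂V₃/∂x = -18*x^2*y + 12*y - 4
(∇×V)₃ = ∂V₂/∂x − ∂V₁/∂y = -12*z + 2
∇×V = (6*x^3 + 23*z - 8, -18*x^2*y + 12*y - 4, -12*z + 2)
At (1, 3, -1): (-25, -22, 14).

(-25, -22, 14)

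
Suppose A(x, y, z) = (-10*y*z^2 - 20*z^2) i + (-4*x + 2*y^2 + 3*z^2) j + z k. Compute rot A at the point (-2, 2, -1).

(∇×A)₁ = ∂A₃/∂y − ∂A₂/∂z = -6*z
(∇×A)₂ = ∂A₁/∂z − ∂A₃/∂x = -20*y*z - 40*z
(∇×A)₃ = ∂A₂/∂x − ∂A₁/∂y = 10*z^2 - 4
∇×A = (-6*z, -20*y*z - 40*z, 10*z^2 - 4)
At (-2, 2, -1): (6, 80, 6).

(6, 80, 6)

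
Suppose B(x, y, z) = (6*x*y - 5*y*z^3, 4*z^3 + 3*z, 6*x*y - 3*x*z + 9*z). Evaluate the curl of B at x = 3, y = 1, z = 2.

(∇×B)₁ = ∂B₃/∂y − ∂B₂/∂z = 6*x - 12*z^2 - 3
(∇×B)₂ = ∂B₁/∂z − ∂B₃/∂x = -15*y*z^2 - 6*y + 3*z
(∇×B)₃ = ∂B₂/∂x − ∂B₁/∂y = -6*x + 5*z^3
∇×B = (6*x - 12*z^2 - 3, -15*y*z^2 - 6*y + 3*z, -6*x + 5*z^3)
At (3, 1, 2): (-33, -60, 22).

(-33, -60, 22)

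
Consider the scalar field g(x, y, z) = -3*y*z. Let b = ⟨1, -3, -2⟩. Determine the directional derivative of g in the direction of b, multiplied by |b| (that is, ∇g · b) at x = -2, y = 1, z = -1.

∂g/∂x = 0
∂g/∂y = -3*z
∂g/∂z = -3*y
∇g at (-2, 1, -1) = (0, 3, -3)
∇g · b = (0)(1) + (3)(-3) + (-3)(-2) = -3

-3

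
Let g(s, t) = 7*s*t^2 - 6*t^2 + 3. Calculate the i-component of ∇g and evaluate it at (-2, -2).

(∇g)_1 = ∂g/∂s = 7*t^2
At (-2, -2): 28.

28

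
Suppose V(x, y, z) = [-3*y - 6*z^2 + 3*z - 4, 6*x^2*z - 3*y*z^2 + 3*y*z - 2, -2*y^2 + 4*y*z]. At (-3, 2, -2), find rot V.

(-100, 27, 75)

(∇×V)₁ = ∂V₃/∂y − ∂V₂/∂z = -6*x^2 + 6*y*z - 7*y + 4*z
(∇×V)₂ = ∂V₁/∂z − ∂V₃/∂x = -12*z + 3
(∇×V)₃ = ∂V₂/∂x − ∂V₁/∂y = 12*x*z + 3
∇×V = (-6*x^2 + 6*y*z - 7*y + 4*z, -12*z + 3, 12*x*z + 3)
At (-3, 2, -2): (-100, 27, 75).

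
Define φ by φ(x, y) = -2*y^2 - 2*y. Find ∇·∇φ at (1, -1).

-4

∂²φ/∂x² = 0
∂²φ/∂y² = -4
∇²φ = -4
At (1, -1): -4.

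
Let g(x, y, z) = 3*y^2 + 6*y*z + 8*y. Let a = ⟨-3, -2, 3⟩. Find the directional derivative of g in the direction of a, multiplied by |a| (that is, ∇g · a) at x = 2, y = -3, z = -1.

-22

∂g/∂x = 0
∂g/∂y = 6*y + 6*z + 8
∂g/∂z = 6*y
∇g at (2, -3, -1) = (0, -16, -18)
∇g · a = (0)(-3) + (-16)(-2) + (-18)(3) = -22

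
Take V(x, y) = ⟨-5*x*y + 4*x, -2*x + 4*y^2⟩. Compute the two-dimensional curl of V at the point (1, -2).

∂V₂/∂x = -2
∂V₁/∂y = -5*x
Scalar curl = 5*x - 2
At (1, -2): 3.

3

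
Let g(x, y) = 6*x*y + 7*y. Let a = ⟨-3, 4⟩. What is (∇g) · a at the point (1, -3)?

106

∂g/∂x = 6*y
∂g/∂y = 6*x + 7
∇g at (1, -3) = (-18, 13)
∇g · a = (-18)(-3) + (13)(4) = 106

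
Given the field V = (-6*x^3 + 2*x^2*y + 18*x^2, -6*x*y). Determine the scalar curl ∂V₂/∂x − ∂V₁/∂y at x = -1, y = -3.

∂V₂/∂x = -6*y
∂V₁/∂y = 2*x^2
Scalar curl = -2*x^2 - 6*y
At (-1, -3): 16.

16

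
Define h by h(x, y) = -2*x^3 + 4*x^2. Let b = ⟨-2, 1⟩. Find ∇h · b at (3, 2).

60

∂h/∂x = -6*x^2 + 8*x
∂h/∂y = 0
∇h at (3, 2) = (-30, 0)
∇h · b = (-30)(-2) + (0)(1) = 60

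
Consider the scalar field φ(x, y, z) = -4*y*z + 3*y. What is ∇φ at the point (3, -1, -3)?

(0, 15, 4)

∂φ/∂x = 0
∂φ/∂y = -4*z + 3
∂φ/∂z = -4*y
∇φ = (0, -4*z + 3, -4*y)
At (3, -1, -3): (0, 15, 4).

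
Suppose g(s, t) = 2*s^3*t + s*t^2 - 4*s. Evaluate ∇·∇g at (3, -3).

∂²g/∂s² = 12*s*t
∂²g/∂t² = 2*s
∇²g = 12*s*t + 2*s
At (3, -3): -102.

-102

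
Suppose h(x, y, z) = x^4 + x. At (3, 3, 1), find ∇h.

(109, 0, 0)

∂h/∂x = 4*x^3 + 1
∂h/∂y = 0
∂h/∂z = 0
∇h = (4*x^3 + 1, 0, 0)
At (3, 3, 1): (109, 0, 0).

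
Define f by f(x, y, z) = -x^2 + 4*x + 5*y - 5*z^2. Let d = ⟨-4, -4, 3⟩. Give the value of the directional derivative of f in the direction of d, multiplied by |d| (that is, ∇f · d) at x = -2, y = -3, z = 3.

∂f/∂x = -2*x + 4
∂f/∂y = 5
∂f/∂z = -10*z
∇f at (-2, -3, 3) = (8, 5, -30)
∇f · d = (8)(-4) + (5)(-4) + (-30)(3) = -142

-142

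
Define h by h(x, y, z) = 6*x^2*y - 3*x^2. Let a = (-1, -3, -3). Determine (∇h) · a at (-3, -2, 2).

∂h/∂x = 12*x*y - 6*x
∂h/∂y = 6*x^2
∂h/∂z = 0
∇h at (-3, -2, 2) = (90, 54, 0)
∇h · a = (90)(-1) + (54)(-3) + (0)(-3) = -252

-252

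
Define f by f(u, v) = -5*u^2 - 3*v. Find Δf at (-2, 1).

∂²f/∂u² = -10
∂²f/∂v² = 0
∇²f = -10
At (-2, 1): -10.

-10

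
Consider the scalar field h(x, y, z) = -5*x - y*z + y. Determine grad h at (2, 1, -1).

(-5, 2, -1)

∂h/∂x = -5
∂h/∂y = -z + 1
∂h/∂z = -y
∇h = (-5, -z + 1, -y)
At (2, 1, -1): (-5, 2, -1).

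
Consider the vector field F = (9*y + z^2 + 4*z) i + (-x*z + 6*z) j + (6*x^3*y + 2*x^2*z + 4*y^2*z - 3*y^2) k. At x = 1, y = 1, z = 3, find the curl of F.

(19, -20, -12)

(∇×F)₁ = ∂F₃/∂y − ∂F₂/∂z = 6*x^3 + x + 8*y*z - 6*y - 6
(∇×F)₂ = ∂F₁/∂z − ∂F₃/∂x = -18*x^2*y - 4*x*z + 2*z + 4
(∇×F)₃ = ∂F₂/∂x − ∂F₁/∂y = -z - 9
∇×F = (6*x^3 + x + 8*y*z - 6*y - 6, -18*x^2*y - 4*x*z + 2*z + 4, -z - 9)
At (1, 1, 3): (19, -20, -12).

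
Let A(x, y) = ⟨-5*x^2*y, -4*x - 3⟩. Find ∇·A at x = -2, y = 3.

∂A₁/∂x = -10*x*y
∂A₂/∂y = 0
∇·A = -10*x*y
At (-2, 3): 60.

60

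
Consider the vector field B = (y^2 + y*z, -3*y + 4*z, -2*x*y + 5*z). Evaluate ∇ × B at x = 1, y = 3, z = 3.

(∇×B)₁ = ∂B₃/∂y − ∂B₂/∂z = -2*x - 4
(∇×B)₂ = ∂B₁/∂z − ∂B₃/∂x = 3*y
(∇×B)₃ = ∂B₂/∂x − ∂B₁/∂y = -2*y - z
∇×B = (-2*x - 4, 3*y, -2*y - z)
At (1, 3, 3): (-6, 9, -9).

(-6, 9, -9)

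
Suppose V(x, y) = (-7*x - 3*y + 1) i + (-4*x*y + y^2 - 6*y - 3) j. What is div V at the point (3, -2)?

∂V₁/∂x = -7
∂V₂/∂y = -4*x + 2*y - 6
∇·V = -4*x + 2*y - 13
At (3, -2): -29.

-29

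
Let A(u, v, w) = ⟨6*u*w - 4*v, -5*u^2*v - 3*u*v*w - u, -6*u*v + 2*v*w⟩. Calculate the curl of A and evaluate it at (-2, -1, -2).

(∇×A)₁ = ∂A₃/∂v − ∂A₂/∂w = 3*u*v - 6*u + 2*w
(∇×A)₂ = ∂A₁/∂w − ∂A₃/∂u = 6*u + 6*v
(∇×A)₃ = ∂A₂/∂u − ∂A₁/∂v = -10*u*v - 3*v*w + 3
∇×A = (3*u*v - 6*u + 2*w, 6*u + 6*v, -10*u*v - 3*v*w + 3)
At (-2, -1, -2): (14, -18, -23).

(14, -18, -23)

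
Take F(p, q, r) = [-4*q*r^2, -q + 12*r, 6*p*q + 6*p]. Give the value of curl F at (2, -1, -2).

(0, -16, 16)

(∇×F)₁ = ∂F₃/∂q − ∂F₂/∂r = 6*p - 12
(∇×F)₂ = ∂F₁/∂r − ∂F₃/∂p = -8*q*r - 6*q - 6
(∇×F)₃ = ∂F₂/∂p − ∂F₁/∂q = 4*r^2
∇×F = (6*p - 12, -8*q*r - 6*q - 6, 4*r^2)
At (2, -1, -2): (0, -16, 16).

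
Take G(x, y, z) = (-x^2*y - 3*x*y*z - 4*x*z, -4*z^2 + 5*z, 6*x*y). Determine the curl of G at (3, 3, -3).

(∇×G)₁ = ∂G₃/∂y − ∂G₂/∂z = 6*x + 8*z - 5
(∇×G)₂ = ∂G₁/∂z − ∂G₃/∂x = -3*x*y - 4*x - 6*y
(∇×G)₃ = ∂G₂/∂x − ∂G₁/∂y = x^2 + 3*x*z
∇×G = (6*x + 8*z - 5, -3*x*y - 4*x - 6*y, x^2 + 3*x*z)
At (3, 3, -3): (-11, -57, -18).

(-11, -57, -18)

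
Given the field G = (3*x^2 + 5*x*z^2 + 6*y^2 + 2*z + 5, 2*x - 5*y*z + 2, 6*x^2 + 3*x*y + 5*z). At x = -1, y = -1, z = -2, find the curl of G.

(∇×G)₁ = ∂G₃/∂y − ∂G₂/∂z = 3*x + 5*y
(∇×G)₂ = ∂G₁/∂z − ∂G₃/∂x = 10*x*z - 12*x - 3*y + 2
(∇×G)₃ = ∂G₂/∂x − ∂G₁/∂y = -12*y + 2
∇×G = (3*x + 5*y, 10*x*z - 12*x - 3*y + 2, -12*y + 2)
At (-1, -1, -2): (-8, 37, 14).

(-8, 37, 14)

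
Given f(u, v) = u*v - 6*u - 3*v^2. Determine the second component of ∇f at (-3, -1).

3

(∇f)_2 = ∂f/∂v = u - 6*v
At (-3, -1): 3.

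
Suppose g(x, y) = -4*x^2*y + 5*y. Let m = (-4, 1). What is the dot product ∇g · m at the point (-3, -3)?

257

∂g/∂x = -8*x*y
∂g/∂y = -4*x^2 + 5
∇g at (-3, -3) = (-72, -31)
∇g · m = (-72)(-4) + (-31)(1) = 257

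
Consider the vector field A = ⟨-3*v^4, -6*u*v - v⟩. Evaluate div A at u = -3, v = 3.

∂A₁/∂u = 0
∂A₂/∂v = -6*u - 1
∇·A = -6*u - 1
At (-3, 3): 17.

17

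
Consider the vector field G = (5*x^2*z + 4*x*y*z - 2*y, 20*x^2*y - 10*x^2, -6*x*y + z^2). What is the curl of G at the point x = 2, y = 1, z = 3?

(∇×G)₁ = ∂G₃/∂y − ∂G₂/∂z = -6*x
(∇×G)₂ = ∂G₁/∂z − ∂G₃/∂x = 5*x^2 + 4*x*y + 6*y
(∇×G)₃ = ∂G₂/∂x − ∂G₁/∂y = 40*x*y - 4*x*z - 20*x + 2
∇×G = (-6*x, 5*x^2 + 4*x*y + 6*y, 40*x*y - 4*x*z - 20*x + 2)
At (2, 1, 3): (-12, 34, 18).

(-12, 34, 18)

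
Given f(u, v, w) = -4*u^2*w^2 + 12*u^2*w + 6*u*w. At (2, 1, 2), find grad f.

(44, 0, -4)

∂f/∂u = -8*u*w^2 + 24*u*w + 6*w
∂f/∂v = 0
∂f/∂w = -8*u^2*w + 12*u^2 + 6*u
∇f = (-8*u*w^2 + 24*u*w + 6*w, 0, -8*u^2*w + 12*u^2 + 6*u)
At (2, 1, 2): (44, 0, -4).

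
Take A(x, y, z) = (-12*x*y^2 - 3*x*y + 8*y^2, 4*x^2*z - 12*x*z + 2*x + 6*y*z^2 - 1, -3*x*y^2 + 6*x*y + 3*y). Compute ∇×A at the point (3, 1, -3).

(∇×A)₁ = ∂A₃/∂y − ∂A₂/∂z = -4*x^2 - 6*x*y + 18*x - 12*y*z + 3
(∇×A)₂ = ∂A₁/∂z − ∂A₃/∂x = 3*y^2 - 6*y
(∇×A)₃ = ∂A₂/∂x − ∂A₁/∂y = 24*x*y + 8*x*z + 3*x - 16*y - 12*z + 2
∇×A = (-4*x^2 - 6*x*y + 18*x - 12*y*z + 3, 3*y^2 - 6*y, 24*x*y + 8*x*z + 3*x - 16*y - 12*z + 2)
At (3, 1, -3): (39, -3, 31).

(39, -3, 31)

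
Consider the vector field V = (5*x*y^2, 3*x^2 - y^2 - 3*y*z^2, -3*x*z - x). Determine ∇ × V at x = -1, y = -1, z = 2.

(∇×V)₁ = ∂V₃/∂y − ∂V₂/∂z = 6*y*z
(∇×V)₂ = ∂V₁/∂z − ∂V₃/∂x = 3*z + 1
(∇×V)₃ = ∂V₂/∂x − ∂V₁/∂y = -10*x*y + 6*x
∇×V = (6*y*z, 3*z + 1, -10*x*y + 6*x)
At (-1, -1, 2): (-12, 7, -16).

(-12, 7, -16)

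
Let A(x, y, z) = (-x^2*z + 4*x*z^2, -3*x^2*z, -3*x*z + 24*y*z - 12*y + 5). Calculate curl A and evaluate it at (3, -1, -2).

(∇×A)₁ = ∂A₃/∂y − ∂A₂/∂z = 3*x^2 + 24*z - 12
(∇×A)₂ = ∂A₁/∂z − ∂A₃/∂x = -x^2 + 8*x*z + 3*z
(∇×A)₃ = ∂A₂/∂x − ∂A₁/∂y = -6*x*z
∇×A = (3*x^2 + 24*z - 12, -x^2 + 8*x*z + 3*z, -6*x*z)
At (3, -1, -2): (-33, -63, 36).

(-33, -63, 36)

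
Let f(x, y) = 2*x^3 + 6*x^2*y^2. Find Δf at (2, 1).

84

∂²f/∂x² = 12*(x + y^2)
∂²f/∂y² = 12*x^2
∇²f = 12*x^2 + 12*x + 12*y^2
At (2, 1): 84.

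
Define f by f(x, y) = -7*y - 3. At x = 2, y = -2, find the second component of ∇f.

(∇f)_2 = ∂f/∂y = -7
At (2, -2): -7.

-7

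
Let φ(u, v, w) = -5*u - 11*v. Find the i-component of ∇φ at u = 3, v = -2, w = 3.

(∇φ)_1 = ∂φ/∂u = -5
At (3, -2, 3): -5.

-5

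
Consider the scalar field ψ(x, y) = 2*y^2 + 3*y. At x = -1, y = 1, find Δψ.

∂²ψ/∂x² = 0
∂²ψ/∂y² = 4
∇²ψ = 4
At (-1, 1): 4.

4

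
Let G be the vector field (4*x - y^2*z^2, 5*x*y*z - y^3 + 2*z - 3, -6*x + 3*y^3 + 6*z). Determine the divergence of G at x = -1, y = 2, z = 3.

-17

∂G₁/∂x = 4
∂G₂/∂y = 5*x*z - 3*y^2
∂G₃/∂z = 6
∇·G = 5*x*z - 3*y^2 + 10
At (-1, 2, 3): -17.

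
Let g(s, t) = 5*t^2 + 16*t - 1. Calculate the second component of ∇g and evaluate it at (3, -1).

6

(∇g)_2 = ∂g/∂t = 10*t + 16
At (3, -1): 6.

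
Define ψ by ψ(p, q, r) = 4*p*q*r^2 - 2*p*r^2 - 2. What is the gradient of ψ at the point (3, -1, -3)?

∂ψ/∂p = 4*q*r^2 - 2*r^2
∂ψ/∂q = 4*p*r^2
∂ψ/∂r = 8*p*q*r - 4*p*r
∇ψ = (4*q*r^2 - 2*r^2, 4*p*r^2, 8*p*q*r - 4*p*r)
At (3, -1, -3): (-54, 108, 108).

(-54, 108, 108)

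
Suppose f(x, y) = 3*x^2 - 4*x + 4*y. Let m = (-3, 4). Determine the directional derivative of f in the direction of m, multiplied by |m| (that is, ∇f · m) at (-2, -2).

∂f/∂x = 6*x - 4
∂f/∂y = 4
∇f at (-2, -2) = (-16, 4)
∇f · m = (-16)(-3) + (4)(4) = 64

64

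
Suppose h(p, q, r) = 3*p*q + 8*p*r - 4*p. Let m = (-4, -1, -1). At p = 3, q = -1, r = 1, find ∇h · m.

∂h/∂p = 3*q + 8*r - 4
∂h/∂q = 3*p
∂h/∂r = 8*p
∇h at (3, -1, 1) = (1, 9, 24)
∇h · m = (1)(-4) + (9)(-1) + (24)(-1) = -37

-37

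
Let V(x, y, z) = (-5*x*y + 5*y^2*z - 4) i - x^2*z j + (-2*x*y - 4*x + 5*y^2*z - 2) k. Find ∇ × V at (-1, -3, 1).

(∇×V)₁ = ∂V₃/∂y − ∂V₂/∂z = x^2 - 2*x + 10*y*z
(∇×V)₂ = ∂V₁/∂z − ∂V₃/∂x = 5*y^2 + 2*y + 4
(∇×V)₃ = ∂V₂/∂x − ∂V₁/∂y = -2*x*z + 5*x - 10*y*z
∇×V = (x^2 - 2*x + 10*y*z, 5*y^2 + 2*y + 4, -2*x*z + 5*x - 10*y*z)
At (-1, -3, 1): (-27, 43, 27).

(-27, 43, 27)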